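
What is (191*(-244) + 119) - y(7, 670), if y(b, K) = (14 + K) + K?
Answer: -47839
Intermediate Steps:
y(b, K) = 14 + 2*K
(191*(-244) + 119) - y(7, 670) = (191*(-244) + 119) - (14 + 2*670) = (-46604 + 119) - (14 + 1340) = -46485 - 1*1354 = -46485 - 1354 = -47839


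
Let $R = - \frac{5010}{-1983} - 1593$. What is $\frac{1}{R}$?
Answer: $- \frac{661}{1051303} \approx -0.00062874$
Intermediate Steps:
$R = - \frac{1051303}{661}$ ($R = \left(-5010\right) \left(- \frac{1}{1983}\right) - 1593 = \frac{1670}{661} - 1593 = - \frac{1051303}{661} \approx -1590.5$)
$\frac{1}{R} = \frac{1}{- \frac{1051303}{661}} = - \frac{661}{1051303}$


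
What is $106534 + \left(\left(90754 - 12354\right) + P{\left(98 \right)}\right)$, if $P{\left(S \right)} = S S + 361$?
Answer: $194899$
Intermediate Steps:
$P{\left(S \right)} = 361 + S^{2}$ ($P{\left(S \right)} = S^{2} + 361 = 361 + S^{2}$)
$106534 + \left(\left(90754 - 12354\right) + P{\left(98 \right)}\right) = 106534 + \left(\left(90754 - 12354\right) + \left(361 + 98^{2}\right)\right) = 106534 + \left(78400 + \left(361 + 9604\right)\right) = 106534 + \left(78400 + 9965\right) = 106534 + 88365 = 194899$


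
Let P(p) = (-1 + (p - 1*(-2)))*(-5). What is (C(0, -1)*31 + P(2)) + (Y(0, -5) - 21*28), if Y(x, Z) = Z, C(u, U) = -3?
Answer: -701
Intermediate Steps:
P(p) = -5 - 5*p (P(p) = (-1 + (p + 2))*(-5) = (-1 + (2 + p))*(-5) = (1 + p)*(-5) = -5 - 5*p)
(C(0, -1)*31 + P(2)) + (Y(0, -5) - 21*28) = (-3*31 + (-5 - 5*2)) + (-5 - 21*28) = (-93 + (-5 - 10)) + (-5 - 588) = (-93 - 15) - 593 = -108 - 593 = -701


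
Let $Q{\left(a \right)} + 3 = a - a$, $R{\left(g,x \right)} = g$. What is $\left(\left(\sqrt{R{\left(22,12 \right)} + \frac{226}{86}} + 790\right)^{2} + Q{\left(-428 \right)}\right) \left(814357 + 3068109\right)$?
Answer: $\frac{104194633009180}{43} + \frac{6134296280 \sqrt{45537}}{43} \approx 2.4536 \cdot 10^{12}$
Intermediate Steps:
$Q{\left(a \right)} = -3$ ($Q{\left(a \right)} = -3 + \left(a - a\right) = -3 + 0 = -3$)
$\left(\left(\sqrt{R{\left(22,12 \right)} + \frac{226}{86}} + 790\right)^{2} + Q{\left(-428 \right)}\right) \left(814357 + 3068109\right) = \left(\left(\sqrt{22 + \frac{226}{86}} + 790\right)^{2} - 3\right) \left(814357 + 3068109\right) = \left(\left(\sqrt{22 + 226 \cdot \frac{1}{86}} + 790\right)^{2} - 3\right) 3882466 = \left(\left(\sqrt{22 + \frac{113}{43}} + 790\right)^{2} - 3\right) 3882466 = \left(\left(\sqrt{\frac{1059}{43}} + 790\right)^{2} - 3\right) 3882466 = \left(\left(\frac{\sqrt{45537}}{43} + 790\right)^{2} - 3\right) 3882466 = \left(\left(790 + \frac{\sqrt{45537}}{43}\right)^{2} - 3\right) 3882466 = \left(-3 + \left(790 + \frac{\sqrt{45537}}{43}\right)^{2}\right) 3882466 = -11647398 + 3882466 \left(790 + \frac{\sqrt{45537}}{43}\right)^{2}$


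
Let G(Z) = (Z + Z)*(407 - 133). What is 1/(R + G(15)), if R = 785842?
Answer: 1/794062 ≈ 1.2593e-6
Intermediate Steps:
G(Z) = 548*Z (G(Z) = (2*Z)*274 = 548*Z)
1/(R + G(15)) = 1/(785842 + 548*15) = 1/(785842 + 8220) = 1/794062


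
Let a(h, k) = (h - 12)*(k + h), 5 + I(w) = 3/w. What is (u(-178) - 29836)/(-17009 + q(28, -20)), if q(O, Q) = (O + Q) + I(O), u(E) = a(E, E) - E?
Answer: -1063496/476165 ≈ -2.2335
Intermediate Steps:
I(w) = -5 + 3/w
a(h, k) = (-12 + h)*(h + k)
u(E) = -25*E + 2*E² (u(E) = (E² - 12*E - 12*E + E*E) - E = (E² - 12*E - 12*E + E²) - E = (-24*E + 2*E²) - E = -25*E + 2*E²)
q(O, Q) = -5 + O + Q + 3/O (q(O, Q) = (O + Q) + (-5 + 3/O) = -5 + O + Q + 3/O)
(u(-178) - 29836)/(-17009 + q(28, -20)) = (-178*(-25 + 2*(-178)) - 29836)/(-17009 + (-5 + 28 - 20 + 3/28)) = (-178*(-25 - 356) - 29836)/(-17009 + (-5 + 28 - 20 + 3*(1/28))) = (-178*(-381) - 29836)/(-17009 + (-5 + 28 - 20 + 3/28)) = (67818 - 29836)/(-17009 + 87/28) = 37982/(-476165/28) = 37982*(-28/476165) = -1063496/476165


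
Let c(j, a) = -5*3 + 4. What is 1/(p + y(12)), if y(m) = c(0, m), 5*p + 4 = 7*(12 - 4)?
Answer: -5/3 ≈ -1.6667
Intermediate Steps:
c(j, a) = -11 (c(j, a) = -15 + 4 = -11)
p = 52/5 (p = -⅘ + (7*(12 - 4))/5 = -⅘ + (7*8)/5 = -⅘ + (⅕)*56 = -⅘ + 56/5 = 52/5 ≈ 10.400)
y(m) = -11
1/(p + y(12)) = 1/(52/5 - 11) = 1/(-⅗) = -5/3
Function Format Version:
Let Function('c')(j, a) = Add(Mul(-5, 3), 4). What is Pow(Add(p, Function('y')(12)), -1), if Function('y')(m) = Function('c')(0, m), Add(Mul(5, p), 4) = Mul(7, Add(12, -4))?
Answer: Rational(-5, 3) ≈ -1.6667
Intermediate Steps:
Function('c')(j, a) = -11 (Function('c')(j, a) = Add(-15, 4) = -11)
p = Rational(52, 5) (p = Add(Rational(-4, 5), Mul(Rational(1, 5), Mul(7, Add(12, -4)))) = Add(Rational(-4, 5), Mul(Rational(1, 5), Mul(7, 8))) = Add(Rational(-4, 5), Mul(Rational(1, 5), 56)) = Add(Rational(-4, 5), Rational(56, 5)) = Rational(52, 5) ≈ 10.400)
Function('y')(m) = -11
Pow(Add(p, Function('y')(12)), -1) = Pow(Add(Rational(52, 5), -11), -1) = Pow(Rational(-3, 5), -1) = Rational(-5, 3)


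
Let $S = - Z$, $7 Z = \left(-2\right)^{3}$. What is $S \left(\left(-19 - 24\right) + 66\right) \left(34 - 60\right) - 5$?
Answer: $- \frac{4819}{7} \approx -688.43$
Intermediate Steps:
$Z = - \frac{8}{7}$ ($Z = \frac{\left(-2\right)^{3}}{7} = \frac{1}{7} \left(-8\right) = - \frac{8}{7} \approx -1.1429$)
$S = \frac{8}{7}$ ($S = \left(-1\right) \left(- \frac{8}{7}\right) = \frac{8}{7} \approx 1.1429$)
$S \left(\left(-19 - 24\right) + 66\right) \left(34 - 60\right) - 5 = \frac{8 \left(\left(-19 - 24\right) + 66\right) \left(34 - 60\right)}{7} - 5 = \frac{8 \left(\left(-19 - 24\right) + 66\right) \left(-26\right)}{7} - 5 = \frac{8 \left(-43 + 66\right) \left(-26\right)}{7} - 5 = \frac{8 \cdot 23 \left(-26\right)}{7} - 5 = \frac{8}{7} \left(-598\right) - 5 = - \frac{4784}{7} - 5 = - \frac{4819}{7}$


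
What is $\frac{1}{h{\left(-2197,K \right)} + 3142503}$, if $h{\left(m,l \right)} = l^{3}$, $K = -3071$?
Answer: $- \frac{1}{28959584408} \approx -3.4531 \cdot 10^{-11}$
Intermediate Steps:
$\frac{1}{h{\left(-2197,K \right)} + 3142503} = \frac{1}{\left(-3071\right)^{3} + 3142503} = \frac{1}{-28962726911 + 3142503} = \frac{1}{-28959584408} = - \frac{1}{28959584408}$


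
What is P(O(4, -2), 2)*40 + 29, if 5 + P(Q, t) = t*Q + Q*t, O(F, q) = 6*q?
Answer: -2091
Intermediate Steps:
P(Q, t) = -5 + 2*Q*t (P(Q, t) = -5 + (t*Q + Q*t) = -5 + (Q*t + Q*t) = -5 + 2*Q*t)
P(O(4, -2), 2)*40 + 29 = (-5 + 2*(6*(-2))*2)*40 + 29 = (-5 + 2*(-12)*2)*40 + 29 = (-5 - 48)*40 + 29 = -53*40 + 29 = -2120 + 29 = -2091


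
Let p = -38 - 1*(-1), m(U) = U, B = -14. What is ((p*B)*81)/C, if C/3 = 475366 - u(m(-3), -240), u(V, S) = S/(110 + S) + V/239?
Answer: 43454502/1476956465 ≈ 0.029422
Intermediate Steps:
u(V, S) = V/239 + S/(110 + S) (u(V, S) = S/(110 + S) + V*(1/239) = S/(110 + S) + V/239 = V/239 + S/(110 + S))
p = -37 (p = -38 + 1 = -37)
C = 4430869395/3107 (C = 3*(475366 - (110*(-3) + 239*(-240) - 240*(-3))/(239*(110 - 240))) = 3*(475366 - (-330 - 57360 + 720)/(239*(-130))) = 3*(475366 - (-1)*(-56970)/(239*130)) = 3*(475366 - 1*5697/3107) = 3*(475366 - 5697/3107) = 3*(1476956465/3107) = 4430869395/3107 ≈ 1.4261e+6)
((p*B)*81)/C = (-37*(-14)*81)/(4430869395/3107) = (518*81)*(3107/4430869395) = 41958*(3107/4430869395) = 43454502/1476956465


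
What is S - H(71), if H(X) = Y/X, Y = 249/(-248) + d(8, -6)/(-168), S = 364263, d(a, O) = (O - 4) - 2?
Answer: 44897601947/123256 ≈ 3.6426e+5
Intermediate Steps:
d(a, O) = -6 + O (d(a, O) = (-4 + O) - 2 = -6 + O)
Y = -1619/1736 (Y = 249/(-248) + (-6 - 6)/(-168) = 249*(-1/248) - 12*(-1/168) = -249/248 + 1/14 = -1619/1736 ≈ -0.93260)
H(X) = -1619/(1736*X)
S - H(71) = 364263 - (-1619)/(1736*71) = 364263 - 1*(-1619/123256) = 364263 + 1619/123256 = 44897601947/123256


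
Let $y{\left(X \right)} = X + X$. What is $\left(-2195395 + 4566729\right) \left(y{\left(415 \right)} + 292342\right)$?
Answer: $695208731448$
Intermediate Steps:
$y{\left(X \right)} = 2 X$
$\left(-2195395 + 4566729\right) \left(y{\left(415 \right)} + 292342\right) = \left(-2195395 + 4566729\right) \left(2 \cdot 415 + 292342\right) = 2371334 \left(830 + 292342\right) = 2371334 \cdot 293172 = 695208731448$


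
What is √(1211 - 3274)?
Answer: I*√2063 ≈ 45.42*I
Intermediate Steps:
√(1211 - 3274) = √(-2063) = I*√2063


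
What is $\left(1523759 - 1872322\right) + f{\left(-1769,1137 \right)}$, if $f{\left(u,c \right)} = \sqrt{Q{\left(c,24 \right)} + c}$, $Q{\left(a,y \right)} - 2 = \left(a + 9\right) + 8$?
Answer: $-348563 + \sqrt{2293} \approx -3.4852 \cdot 10^{5}$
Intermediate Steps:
$Q{\left(a,y \right)} = 19 + a$ ($Q{\left(a,y \right)} = 2 + \left(\left(a + 9\right) + 8\right) = 2 + \left(\left(9 + a\right) + 8\right) = 2 + \left(17 + a\right) = 19 + a$)
$f{\left(u,c \right)} = \sqrt{19 + 2 c}$ ($f{\left(u,c \right)} = \sqrt{\left(19 + c\right) + c} = \sqrt{19 + 2 c}$)
$\left(1523759 - 1872322\right) + f{\left(-1769,1137 \right)} = \left(1523759 - 1872322\right) + \sqrt{19 + 2 \cdot 1137} = -348563 + \sqrt{19 + 2274} = -348563 + \sqrt{2293}$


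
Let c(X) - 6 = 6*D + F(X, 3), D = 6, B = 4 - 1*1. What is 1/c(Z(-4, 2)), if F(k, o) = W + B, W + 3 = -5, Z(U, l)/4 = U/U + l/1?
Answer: 1/37 ≈ 0.027027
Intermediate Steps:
Z(U, l) = 4 + 4*l (Z(U, l) = 4*(U/U + l/1) = 4*(1 + l*1) = 4*(1 + l) = 4 + 4*l)
W = -8 (W = -3 - 5 = -8)
B = 3 (B = 4 - 1 = 3)
F(k, o) = -5 (F(k, o) = -8 + 3 = -5)
c(X) = 37 (c(X) = 6 + (6*6 - 5) = 6 + (36 - 5) = 6 + 31 = 37)
1/c(Z(-4, 2)) = 1/37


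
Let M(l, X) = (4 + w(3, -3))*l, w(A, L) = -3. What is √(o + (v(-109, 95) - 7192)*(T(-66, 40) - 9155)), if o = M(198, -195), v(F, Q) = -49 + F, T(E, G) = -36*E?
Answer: 2*√12456462 ≈ 7058.7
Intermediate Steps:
M(l, X) = l (M(l, X) = (4 - 3)*l = 1*l = l)
o = 198
√(o + (v(-109, 95) - 7192)*(T(-66, 40) - 9155)) = √(198 + ((-49 - 109) - 7192)*(-36*(-66) - 9155)) = √(198 + (-158 - 7192)*(2376 - 9155)) = √(198 - 7350*(-6779)) = √(198 + 49825650) = √49825848 = 2*√12456462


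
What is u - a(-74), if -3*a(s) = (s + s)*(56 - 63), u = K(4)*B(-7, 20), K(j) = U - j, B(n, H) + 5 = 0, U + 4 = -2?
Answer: 1186/3 ≈ 395.33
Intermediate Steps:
U = -6 (U = -4 - 2 = -6)
B(n, H) = -5 (B(n, H) = -5 + 0 = -5)
K(j) = -6 - j
u = 50 (u = (-6 - 1*4)*(-5) = (-6 - 4)*(-5) = -10*(-5) = 50)
a(s) = 14*s/3 (a(s) = -(s + s)*(56 - 63)/3 = -2*s*(-7)/3 = -(-14)*s/3 = 14*s/3)
u - a(-74) = 50 - 14*(-74)/3 = 50 - 1*(-1036/3) = 50 + 1036/3 = 1186/3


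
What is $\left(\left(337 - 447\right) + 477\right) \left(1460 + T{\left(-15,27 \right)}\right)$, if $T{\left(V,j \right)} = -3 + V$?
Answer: $529214$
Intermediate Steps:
$\left(\left(337 - 447\right) + 477\right) \left(1460 + T{\left(-15,27 \right)}\right) = \left(\left(337 - 447\right) + 477\right) \left(1460 - 18\right) = \left(-110 + 477\right) \left(1460 - 18\right) = 367 \cdot 1442 = 529214$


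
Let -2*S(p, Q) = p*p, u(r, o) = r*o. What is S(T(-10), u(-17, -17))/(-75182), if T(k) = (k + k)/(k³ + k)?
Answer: 1/383465791 ≈ 2.6078e-9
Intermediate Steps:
u(r, o) = o*r
T(k) = 2*k/(k + k³) (T(k) = (2*k)/(k + k³) = 2*k/(k + k³))
S(p, Q) = -p²/2 (S(p, Q) = -p*p/2 = -p²/2)
S(T(-10), u(-17, -17))/(-75182) = -4/(1 + (-10)²)²/2/(-75182) = -4/(1 + 100)²/2*(-1/75182) = -(2/101)²/2*(-1/75182) = -½*4/10201*(-1/75182) = -2/10201*(-1/75182) = 1/383465791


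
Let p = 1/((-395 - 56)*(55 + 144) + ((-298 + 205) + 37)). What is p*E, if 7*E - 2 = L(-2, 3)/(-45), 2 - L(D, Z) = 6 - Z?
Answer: -13/4041225 ≈ -3.2168e-6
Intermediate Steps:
L(D, Z) = -4 + Z (L(D, Z) = 2 - (6 - Z) = 2 + (-6 + Z) = -4 + Z)
p = -1/89805 (p = 1/(-451*199 + (-93 + 37)) = 1/(-89749 - 56) = 1/(-89805) = -1/89805 ≈ -1.1135e-5)
E = 13/45 (E = 2/7 + ((-4 + 3)/(-45))/7 = 2/7 + (-1*(-1/45))/7 = 2/7 + (⅐)*(1/45) = 2/7 + 1/315 = 13/45 ≈ 0.28889)
p*E = -1/89805*13/45 = -13/4041225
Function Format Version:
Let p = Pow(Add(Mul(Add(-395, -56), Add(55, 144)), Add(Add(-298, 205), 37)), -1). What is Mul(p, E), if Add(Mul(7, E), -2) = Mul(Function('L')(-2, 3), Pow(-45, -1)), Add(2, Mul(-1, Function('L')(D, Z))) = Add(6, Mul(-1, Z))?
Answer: Rational(-13, 4041225) ≈ -3.2168e-6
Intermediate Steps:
Function('L')(D, Z) = Add(-4, Z) (Function('L')(D, Z) = Add(2, Mul(-1, Add(6, Mul(-1, Z)))) = Add(2, Add(-6, Z)) = Add(-4, Z))
p = Rational(-1, 89805) (p = Pow(Add(Mul(-451, 199), Add(-93, 37)), -1) = Pow(Add(-89749, -56), -1) = Pow(-89805, -1) = Rational(-1, 89805) ≈ -1.1135e-5)
E = Rational(13, 45) (E = Add(Rational(2, 7), Mul(Rational(1, 7), Mul(Add(-4, 3), Pow(-45, -1)))) = Add(Rational(2, 7), Mul(Rational(1, 7), Mul(-1, Rational(-1, 45)))) = Add(Rational(2, 7), Mul(Rational(1, 7), Rational(1, 45))) = Add(Rational(2, 7), Rational(1, 315)) = Rational(13, 45) ≈ 0.28889)
Mul(p, E) = Mul(Rational(-1, 89805), Rational(13, 45)) = Rational(-13, 4041225)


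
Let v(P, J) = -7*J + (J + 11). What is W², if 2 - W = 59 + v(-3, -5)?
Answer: 9604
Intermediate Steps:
v(P, J) = 11 - 6*J (v(P, J) = -7*J + (11 + J) = 11 - 6*J)
W = -98 (W = 2 - (59 + (11 - 6*(-5))) = 2 - (59 + (11 + 30)) = 2 - (59 + 41) = 2 - 1*100 = 2 - 100 = -98)
W² = (-98)² = 9604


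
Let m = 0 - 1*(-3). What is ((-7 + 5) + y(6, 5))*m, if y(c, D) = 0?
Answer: -6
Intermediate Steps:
m = 3 (m = 0 + 3 = 3)
((-7 + 5) + y(6, 5))*m = ((-7 + 5) + 0)*3 = (-2 + 0)*3 = -2*3 = -6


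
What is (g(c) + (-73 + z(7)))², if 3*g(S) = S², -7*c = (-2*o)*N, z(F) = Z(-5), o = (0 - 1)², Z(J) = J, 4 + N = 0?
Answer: 130005604/21609 ≈ 6016.3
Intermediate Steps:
N = -4 (N = -4 + 0 = -4)
o = 1 (o = (-1)² = 1)
z(F) = -5
c = -8/7 (c = -(-2*1)*(-4)/7 = -(-2)*(-4)/7 = -⅐*8 = -8/7 ≈ -1.1429)
g(S) = S²/3
(g(c) + (-73 + z(7)))² = ((-8/7)²/3 + (-73 - 5))² = ((⅓)*(64/49) - 78)² = (64/147 - 78)² = (-11402/147)² = 130005604/21609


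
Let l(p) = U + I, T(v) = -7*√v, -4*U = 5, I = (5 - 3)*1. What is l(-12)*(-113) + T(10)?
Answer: -339/4 - 7*√10 ≈ -106.89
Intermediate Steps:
I = 2 (I = 2*1 = 2)
U = -5/4 (U = -¼*5 = -5/4 ≈ -1.2500)
l(p) = ¾ (l(p) = -5/4 + 2 = ¾)
l(-12)*(-113) + T(10) = (¾)*(-113) - 7*√10 = -339/4 - 7*√10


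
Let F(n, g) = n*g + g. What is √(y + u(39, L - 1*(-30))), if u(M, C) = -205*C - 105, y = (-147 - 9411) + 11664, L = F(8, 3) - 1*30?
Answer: I*√3534 ≈ 59.447*I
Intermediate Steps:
F(n, g) = g + g*n (F(n, g) = g*n + g = g + g*n)
L = -3 (L = 3*(1 + 8) - 1*30 = 3*9 - 30 = 27 - 30 = -3)
y = 2106 (y = -9558 + 11664 = 2106)
u(M, C) = -105 - 205*C
√(y + u(39, L - 1*(-30))) = √(2106 + (-105 - 205*(-3 - 1*(-30)))) = √(2106 + (-105 - 205*(-3 + 30))) = √(2106 + (-105 - 205*27)) = √(2106 + (-105 - 5535)) = √(2106 - 5640) = √(-3534) = I*√3534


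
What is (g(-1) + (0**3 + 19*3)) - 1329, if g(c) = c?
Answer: -1273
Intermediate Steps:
(g(-1) + (0**3 + 19*3)) - 1329 = (-1 + (0**3 + 19*3)) - 1329 = (-1 + (0 + 57)) - 1329 = (-1 + 57) - 1329 = 56 - 1329 = -1273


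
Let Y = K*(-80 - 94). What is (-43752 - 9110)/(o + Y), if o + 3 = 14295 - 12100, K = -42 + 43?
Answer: -26431/1009 ≈ -26.195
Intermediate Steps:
K = 1
o = 2192 (o = -3 + (14295 - 12100) = -3 + 2195 = 2192)
Y = -174 (Y = 1*(-80 - 94) = 1*(-174) = -174)
(-43752 - 9110)/(o + Y) = (-43752 - 9110)/(2192 - 174) = -52862/2018 = -52862*1/2018 = -26431/1009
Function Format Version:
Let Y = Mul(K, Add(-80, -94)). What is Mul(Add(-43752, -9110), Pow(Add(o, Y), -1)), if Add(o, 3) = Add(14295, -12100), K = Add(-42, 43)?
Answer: Rational(-26431, 1009) ≈ -26.195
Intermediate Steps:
K = 1
o = 2192 (o = Add(-3, Add(14295, -12100)) = Add(-3, 2195) = 2192)
Y = -174 (Y = Mul(1, Add(-80, -94)) = Mul(1, -174) = -174)
Mul(Add(-43752, -9110), Pow(Add(o, Y), -1)) = Mul(Add(-43752, -9110), Pow(Add(2192, -174), -1)) = Mul(-52862, Pow(2018, -1)) = Mul(-52862, Rational(1, 2018)) = Rational(-26431, 1009)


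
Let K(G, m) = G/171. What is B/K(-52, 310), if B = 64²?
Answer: -175104/13 ≈ -13470.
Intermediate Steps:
K(G, m) = G/171 (K(G, m) = G*(1/171) = G/171)
B = 4096
B/K(-52, 310) = 4096/(((1/171)*(-52))) = 4096/(-52/171) = 4096*(-171/52) = -175104/13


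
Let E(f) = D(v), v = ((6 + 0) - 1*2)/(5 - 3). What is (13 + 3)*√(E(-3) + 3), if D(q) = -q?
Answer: 16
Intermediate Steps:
v = 2 (v = (6 - 2)/2 = 4*(½) = 2)
E(f) = -2 (E(f) = -1*2 = -2)
(13 + 3)*√(E(-3) + 3) = (13 + 3)*√(-2 + 3) = 16*√1 = 16*1 = 16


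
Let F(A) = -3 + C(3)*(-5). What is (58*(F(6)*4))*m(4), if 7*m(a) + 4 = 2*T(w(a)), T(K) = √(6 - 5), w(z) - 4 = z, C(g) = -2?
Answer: -464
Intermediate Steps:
w(z) = 4 + z
T(K) = 1 (T(K) = √1 = 1)
m(a) = -2/7 (m(a) = -4/7 + (2*1)/7 = -4/7 + (⅐)*2 = -4/7 + 2/7 = -2/7)
F(A) = 7 (F(A) = -3 - 2*(-5) = -3 + 10 = 7)
(58*(F(6)*4))*m(4) = (58*(7*4))*(-2/7) = (58*28)*(-2/7) = 1624*(-2/7) = -464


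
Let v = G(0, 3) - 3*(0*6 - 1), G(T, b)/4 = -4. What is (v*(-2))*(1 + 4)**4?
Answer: 16250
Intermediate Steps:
G(T, b) = -16 (G(T, b) = 4*(-4) = -16)
v = -13 (v = -16 - 3*(0*6 - 1) = -16 - 3*(0 - 1) = -16 - 3*(-1) = -16 + 3 = -13)
(v*(-2))*(1 + 4)**4 = (-13*(-2))*(1 + 4)**4 = 26*5**4 = 26*625 = 16250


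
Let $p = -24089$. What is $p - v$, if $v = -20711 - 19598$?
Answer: $16220$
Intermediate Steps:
$v = -40309$ ($v = -20711 - 19598 = -40309$)
$p - v = -24089 - -40309 = -24089 + 40309 = 16220$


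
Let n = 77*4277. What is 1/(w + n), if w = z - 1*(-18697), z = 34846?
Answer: 1/382872 ≈ 2.6118e-6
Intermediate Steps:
n = 329329
w = 53543 (w = 34846 - 1*(-18697) = 34846 + 18697 = 53543)
1/(w + n) = 1/(53543 + 329329) = 1/382872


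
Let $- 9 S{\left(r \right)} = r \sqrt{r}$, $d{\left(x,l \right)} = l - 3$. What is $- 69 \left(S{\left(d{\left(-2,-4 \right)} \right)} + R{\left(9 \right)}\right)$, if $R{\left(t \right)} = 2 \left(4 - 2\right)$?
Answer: $-276 - \frac{161 i \sqrt{7}}{3} \approx -276.0 - 141.99 i$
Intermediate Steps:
$d{\left(x,l \right)} = -3 + l$ ($d{\left(x,l \right)} = l - 3 = -3 + l$)
$R{\left(t \right)} = 4$ ($R{\left(t \right)} = 2 \cdot 2 = 4$)
$S{\left(r \right)} = - \frac{r^{\frac{3}{2}}}{9}$ ($S{\left(r \right)} = - \frac{r \sqrt{r}}{9} = - \frac{r^{\frac{3}{2}}}{9}$)
$- 69 \left(S{\left(d{\left(-2,-4 \right)} \right)} + R{\left(9 \right)}\right) = - 69 \left(- \frac{\left(-3 - 4\right)^{\frac{3}{2}}}{9} + 4\right) = - 69 \left(- \frac{\left(-7\right)^{\frac{3}{2}}}{9} + 4\right) = - 69 \left(- \frac{\left(-7\right) i \sqrt{7}}{9} + 4\right) = - 69 \left(\frac{7 i \sqrt{7}}{9} + 4\right) = - 69 \left(4 + \frac{7 i \sqrt{7}}{9}\right) = -276 - \frac{161 i \sqrt{7}}{3}$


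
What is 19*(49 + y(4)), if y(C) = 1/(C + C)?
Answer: 7467/8 ≈ 933.38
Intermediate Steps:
y(C) = 1/(2*C)
19*(49 + y(4)) = 19*(49 + (½)/4) = 19*(49 + (½)*(¼)) = 19*(49 + ⅛) = 19*(393/8) = 7467/8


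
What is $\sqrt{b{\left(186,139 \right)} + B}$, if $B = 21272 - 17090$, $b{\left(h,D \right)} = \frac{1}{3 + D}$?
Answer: $\frac{19 \sqrt{233590}}{142} \approx 64.668$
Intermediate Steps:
$B = 4182$
$\sqrt{b{\left(186,139 \right)} + B} = \sqrt{\frac{1}{3 + 139} + 4182} = \sqrt{\frac{1}{142} + 4182} = \sqrt{\frac{593845}{142}} = \frac{19 \sqrt{233590}}{142}$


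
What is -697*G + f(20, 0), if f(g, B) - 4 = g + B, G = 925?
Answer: -644701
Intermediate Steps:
f(g, B) = 4 + B + g (f(g, B) = 4 + (g + B) = 4 + (B + g) = 4 + B + g)
-697*G + f(20, 0) = -697*925 + (4 + 0 + 20) = -644725 + 24 = -644701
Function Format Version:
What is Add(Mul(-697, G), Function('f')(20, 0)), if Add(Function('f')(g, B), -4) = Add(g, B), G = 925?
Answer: -644701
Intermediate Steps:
Function('f')(g, B) = Add(4, B, g) (Function('f')(g, B) = Add(4, Add(g, B)) = Add(4, Add(B, g)) = Add(4, B, g))
Add(Mul(-697, G), Function('f')(20, 0)) = Add(Mul(-697, 925), Add(4, 0, 20)) = Add(-644725, 24) = -644701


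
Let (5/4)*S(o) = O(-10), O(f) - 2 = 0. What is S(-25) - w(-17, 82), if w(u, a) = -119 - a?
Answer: 1013/5 ≈ 202.60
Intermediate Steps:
O(f) = 2 (O(f) = 2 + 0 = 2)
S(o) = 8/5 (S(o) = (⅘)*2 = 8/5)
S(-25) - w(-17, 82) = 8/5 - (-119 - 1*82) = 8/5 - (-119 - 82) = 8/5 - 1*(-201) = 8/5 + 201 = 1013/5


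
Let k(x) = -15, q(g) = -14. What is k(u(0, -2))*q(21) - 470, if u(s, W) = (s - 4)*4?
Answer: -260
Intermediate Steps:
u(s, W) = -16 + 4*s (u(s, W) = (-4 + s)*4 = -16 + 4*s)
k(u(0, -2))*q(21) - 470 = -15*(-14) - 470 = 210 - 470 = -260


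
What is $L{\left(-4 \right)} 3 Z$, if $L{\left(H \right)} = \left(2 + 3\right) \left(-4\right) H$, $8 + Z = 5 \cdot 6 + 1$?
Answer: $5520$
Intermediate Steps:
$Z = 23$ ($Z = -8 + \left(5 \cdot 6 + 1\right) = -8 + \left(30 + 1\right) = -8 + 31 = 23$)
$L{\left(H \right)} = - 20 H$ ($L{\left(H \right)} = 5 \left(-4\right) H = - 20 H$)
$L{\left(-4 \right)} 3 Z = \left(-20\right) \left(-4\right) 3 \cdot 23 = 80 \cdot 3 \cdot 23 = 240 \cdot 23 = 5520$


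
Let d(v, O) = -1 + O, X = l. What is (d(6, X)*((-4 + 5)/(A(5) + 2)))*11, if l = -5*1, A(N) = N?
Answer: -66/7 ≈ -9.4286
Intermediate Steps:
l = -5
X = -5
(d(6, X)*((-4 + 5)/(A(5) + 2)))*11 = ((-1 - 5)*((-4 + 5)/(5 + 2)))*11 = -6/7*11 = -66/7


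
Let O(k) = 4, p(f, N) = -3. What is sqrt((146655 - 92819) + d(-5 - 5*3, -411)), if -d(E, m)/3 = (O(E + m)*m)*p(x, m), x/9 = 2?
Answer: 8*sqrt(610) ≈ 197.59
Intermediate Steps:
x = 18 (x = 9*2 = 18)
d(E, m) = 36*m (d(E, m) = -3*4*m*(-3) = -(-36)*m = 36*m)
sqrt((146655 - 92819) + d(-5 - 5*3, -411)) = sqrt((146655 - 92819) + 36*(-411)) = sqrt(53836 - 14796) = sqrt(39040) = 8*sqrt(610)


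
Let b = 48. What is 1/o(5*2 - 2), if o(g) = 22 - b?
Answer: -1/26 ≈ -0.038462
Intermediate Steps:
o(g) = -26 (o(g) = 22 - 1*48 = 22 - 48 = -26)
1/o(5*2 - 2) = 1/(-26) = -1/26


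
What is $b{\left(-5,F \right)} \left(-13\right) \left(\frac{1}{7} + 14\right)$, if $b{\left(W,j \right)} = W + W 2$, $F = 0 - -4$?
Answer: $\frac{19305}{7} \approx 2757.9$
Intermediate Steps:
$F = 4$ ($F = 0 + 4 = 4$)
$b{\left(W,j \right)} = 3 W$ ($b{\left(W,j \right)} = W + 2 W = 3 W$)
$b{\left(-5,F \right)} \left(-13\right) \left(\frac{1}{7} + 14\right) = 3 \left(-5\right) \left(-13\right) \left(\frac{1}{7} + 14\right) = \left(-15\right) \left(-13\right) \left(\frac{1}{7} + 14\right) = 195 \cdot \frac{99}{7} = \frac{19305}{7}$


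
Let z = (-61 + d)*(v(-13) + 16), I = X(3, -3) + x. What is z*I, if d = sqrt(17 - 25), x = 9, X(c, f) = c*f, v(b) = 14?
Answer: 0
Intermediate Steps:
d = 2*I*sqrt(2) (d = sqrt(-8) = 2*I*sqrt(2) ≈ 2.8284*I)
I = 0 (I = 3*(-3) + 9 = -9 + 9 = 0)
z = -1830 + 60*I*sqrt(2) (z = (-61 + 2*I*sqrt(2))*(14 + 16) = (-61 + 2*I*sqrt(2))*30 = -1830 + 60*I*sqrt(2) ≈ -1830.0 + 84.853*I)
z*I = (-1830 + 60*I*sqrt(2))*0 = 0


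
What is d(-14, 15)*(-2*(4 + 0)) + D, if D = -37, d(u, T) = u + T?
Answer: -45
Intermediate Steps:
d(u, T) = T + u
d(-14, 15)*(-2*(4 + 0)) + D = (15 - 14)*(-2*(4 + 0)) - 37 = 1*(-2*4) - 37 = 1*(-8) - 37 = -8 - 37 = -45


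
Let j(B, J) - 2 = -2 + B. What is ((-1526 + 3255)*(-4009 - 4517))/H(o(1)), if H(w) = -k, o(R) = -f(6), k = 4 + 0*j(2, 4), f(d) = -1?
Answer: 7370727/2 ≈ 3.6854e+6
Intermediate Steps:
j(B, J) = B (j(B, J) = 2 + (-2 + B) = B)
k = 4 (k = 4 + 0*2 = 4 + 0 = 4)
o(R) = 1 (o(R) = -1*(-1) = 1)
H(w) = -4 (H(w) = -1*4 = -4)
((-1526 + 3255)*(-4009 - 4517))/H(o(1)) = ((-1526 + 3255)*(-4009 - 4517))/(-4) = (1729*(-8526))*(-1/4) = -14741454*(-1/4) = 7370727/2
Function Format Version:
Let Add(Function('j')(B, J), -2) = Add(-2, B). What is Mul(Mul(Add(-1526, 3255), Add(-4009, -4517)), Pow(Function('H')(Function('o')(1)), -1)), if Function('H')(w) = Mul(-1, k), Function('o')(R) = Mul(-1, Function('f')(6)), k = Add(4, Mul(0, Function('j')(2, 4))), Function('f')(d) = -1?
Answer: Rational(7370727, 2) ≈ 3.6854e+6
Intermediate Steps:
Function('j')(B, J) = B (Function('j')(B, J) = Add(2, Add(-2, B)) = B)
k = 4 (k = Add(4, Mul(0, 2)) = Add(4, 0) = 4)
Function('o')(R) = 1 (Function('o')(R) = Mul(-1, -1) = 1)
Function('H')(w) = -4 (Function('H')(w) = Mul(-1, 4) = -4)
Mul(Mul(Add(-1526, 3255), Add(-4009, -4517)), Pow(Function('H')(Function('o')(1)), -1)) = Mul(Mul(Add(-1526, 3255), Add(-4009, -4517)), Pow(-4, -1)) = Mul(Mul(1729, -8526), Rational(-1, 4)) = Mul(-14741454, Rational(-1, 4)) = Rational(7370727, 2)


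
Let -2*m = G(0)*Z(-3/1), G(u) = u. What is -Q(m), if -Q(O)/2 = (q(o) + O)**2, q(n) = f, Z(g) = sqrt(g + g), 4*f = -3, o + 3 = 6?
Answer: 9/8 ≈ 1.1250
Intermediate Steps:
o = 3 (o = -3 + 6 = 3)
f = -3/4 (f = (1/4)*(-3) = -3/4 ≈ -0.75000)
Z(g) = sqrt(2)*sqrt(g) (Z(g) = sqrt(2*g) = sqrt(2)*sqrt(g))
q(n) = -3/4
m = 0 (m = -0*sqrt(2)*sqrt(-3/1) = -0*sqrt(2)*sqrt(-3*1) = -0*sqrt(2)*sqrt(-3) = -0*sqrt(2)*(I*sqrt(3)) = -0*I*sqrt(6) = -1/2*0 = 0)
Q(O) = -2*(-3/4 + O)**2
-Q(m) = -(-1)*(-3 + 4*0)**2/8 = -(-1)*(-3 + 0)**2/8 = -(-1)*(-3)**2/8 = -(-1)*9/8 = -1*(-9/8) = 9/8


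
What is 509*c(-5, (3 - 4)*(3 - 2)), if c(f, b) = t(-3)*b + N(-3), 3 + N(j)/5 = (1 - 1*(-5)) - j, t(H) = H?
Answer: 16797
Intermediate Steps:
N(j) = 15 - 5*j (N(j) = -15 + 5*((1 - 1*(-5)) - j) = -15 + 5*((1 + 5) - j) = -15 + 5*(6 - j) = -15 + (30 - 5*j) = 15 - 5*j)
c(f, b) = 30 - 3*b (c(f, b) = -3*b + (15 - 5*(-3)) = -3*b + (15 + 15) = -3*b + 30 = 30 - 3*b)
509*c(-5, (3 - 4)*(3 - 2)) = 509*(30 - 3*(3 - 4)*(3 - 2)) = 509*(30 - (-3)) = 509*(30 - 3*(-1)) = 509*(30 + 3) = 509*33 = 16797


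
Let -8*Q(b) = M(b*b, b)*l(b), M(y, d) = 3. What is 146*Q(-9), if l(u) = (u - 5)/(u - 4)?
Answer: -1533/26 ≈ -58.962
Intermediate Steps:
l(u) = (-5 + u)/(-4 + u)
Q(b) = -3*(-5 + b)/(8*(-4 + b)) (Q(b) = -3*(-5 + b)/(-4 + b)/8 = -3*(-5 + b)/(8*(-4 + b)))
146*Q(-9) = 146*(3*(5 - 1*(-9))/(8*(-4 - 9))) = 146*((3/8)*(5 + 9)/(-13)) = 146*((3/8)*(-1/13)*14) = 146*(-21/52) = -1533/26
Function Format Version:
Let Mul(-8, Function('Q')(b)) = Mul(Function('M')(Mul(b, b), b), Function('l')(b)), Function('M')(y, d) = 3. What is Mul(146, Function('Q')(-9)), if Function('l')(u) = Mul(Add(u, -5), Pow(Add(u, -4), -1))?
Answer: Rational(-1533, 26) ≈ -58.962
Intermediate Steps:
Function('l')(u) = Mul(Pow(Add(-4, u), -1), Add(-5, u)) (Function('l')(u) = Mul(Add(-5, u), Pow(Add(-4, u), -1)) = Mul(Pow(Add(-4, u), -1), Add(-5, u)))
Function('Q')(b) = Mul(Rational(-3, 8), Pow(Add(-4, b), -1), Add(-5, b)) (Function('Q')(b) = Mul(Rational(-1, 8), Mul(3, Mul(Pow(Add(-4, b), -1), Add(-5, b)))) = Mul(Rational(-1, 8), Mul(3, Pow(Add(-4, b), -1), Add(-5, b))) = Mul(Rational(-3, 8), Pow(Add(-4, b), -1), Add(-5, b)))
Mul(146, Function('Q')(-9)) = Mul(146, Mul(Rational(3, 8), Pow(Add(-4, -9), -1), Add(5, Mul(-1, -9)))) = Mul(146, Mul(Rational(3, 8), Pow(-13, -1), Add(5, 9))) = Mul(146, Mul(Rational(3, 8), Rational(-1, 13), 14)) = Mul(146, Rational(-21, 52)) = Rational(-1533, 26)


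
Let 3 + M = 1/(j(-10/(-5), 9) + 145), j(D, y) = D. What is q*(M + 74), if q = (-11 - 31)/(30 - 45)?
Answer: 20876/105 ≈ 198.82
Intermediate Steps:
M = -440/147 (M = -3 + 1/(-10/(-5) + 145) = -3 + 1/(-10*(-1/5) + 145) = -3 + 1/(2 + 145) = -3 + 1/147 = -440/147 ≈ -2.9932)
q = 14/5 (q = -42/(-15) = -42*(-1/15) = 14/5 ≈ 2.8000)
q*(M + 74) = 14*(-440/147 + 74)/5 = (14/5)*(10438/147) = 20876/105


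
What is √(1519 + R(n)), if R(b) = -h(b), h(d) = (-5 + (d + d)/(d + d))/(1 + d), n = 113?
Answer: √4935345/57 ≈ 38.975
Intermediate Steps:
h(d) = -4/(1 + d) (h(d) = (-5 + (2*d)/((2*d)))/(1 + d) = (-5 + (2*d)*(1/(2*d)))/(1 + d) = (-5 + 1)/(1 + d) = -4/(1 + d))
R(b) = 4/(1 + b) (R(b) = -(-4)/(1 + b) = 4/(1 + b))
√(1519 + R(n)) = √(1519 + 4/(1 + 113)) = √(1519 + 4/114) = √(1519 + 4*(1/114)) = √(1519 + 2/57) = √(86585/57) = √4935345/57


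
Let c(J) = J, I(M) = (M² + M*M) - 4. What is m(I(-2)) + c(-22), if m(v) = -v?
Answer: -26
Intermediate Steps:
I(M) = -4 + 2*M² (I(M) = (M² + M²) - 4 = 2*M² - 4 = -4 + 2*M²)
m(I(-2)) + c(-22) = -(-4 + 2*(-2)²) - 22 = -(-4 + 2*4) - 22 = -(-4 + 8) - 22 = -1*4 - 22 = -4 - 22 = -26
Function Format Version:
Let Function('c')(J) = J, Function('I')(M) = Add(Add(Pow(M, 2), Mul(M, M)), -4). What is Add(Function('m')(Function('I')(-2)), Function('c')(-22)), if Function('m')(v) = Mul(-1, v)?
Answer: -26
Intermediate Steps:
Function('I')(M) = Add(-4, Mul(2, Pow(M, 2))) (Function('I')(M) = Add(Add(Pow(M, 2), Pow(M, 2)), -4) = Add(Mul(2, Pow(M, 2)), -4) = Add(-4, Mul(2, Pow(M, 2))))
Add(Function('m')(Function('I')(-2)), Function('c')(-22)) = Add(Mul(-1, Add(-4, Mul(2, Pow(-2, 2)))), -22) = Add(Mul(-1, Add(-4, Mul(2, 4))), -22) = Add(Mul(-1, Add(-4, 8)), -22) = Add(Mul(-1, 4), -22) = Add(-4, -22) = -26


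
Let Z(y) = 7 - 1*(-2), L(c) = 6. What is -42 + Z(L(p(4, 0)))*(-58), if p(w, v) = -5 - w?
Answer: -564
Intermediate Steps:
Z(y) = 9 (Z(y) = 7 + 2 = 9)
-42 + Z(L(p(4, 0)))*(-58) = -42 + 9*(-58) = -42 - 522 = -564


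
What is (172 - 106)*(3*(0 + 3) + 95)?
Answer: 6864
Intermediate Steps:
(172 - 106)*(3*(0 + 3) + 95) = 66*(3*3 + 95) = 66*(9 + 95) = 66*104 = 6864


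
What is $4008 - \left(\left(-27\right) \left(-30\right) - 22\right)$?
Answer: $3220$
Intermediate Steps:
$4008 - \left(\left(-27\right) \left(-30\right) - 22\right) = 4008 - \left(810 - 22\right) = 4008 - 788 = 3220$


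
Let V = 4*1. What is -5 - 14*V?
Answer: -61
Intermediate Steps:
V = 4
-5 - 14*V = -5 - 14*4 = -5 - 56 = -61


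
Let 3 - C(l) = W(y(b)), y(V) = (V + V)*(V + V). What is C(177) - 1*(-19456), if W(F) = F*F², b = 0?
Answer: 19459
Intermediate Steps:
y(V) = 4*V² (y(V) = (2*V)*(2*V) = 4*V²)
W(F) = F³
C(l) = 3 (C(l) = 3 - (4*0²)³ = 3 - (4*0)³ = 3 - 1*0³ = 3 - 1*0 = 3 + 0 = 3)
C(177) - 1*(-19456) = 3 - 1*(-19456) = 3 + 19456 = 19459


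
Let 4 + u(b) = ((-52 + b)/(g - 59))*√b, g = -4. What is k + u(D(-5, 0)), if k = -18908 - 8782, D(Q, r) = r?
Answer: -27694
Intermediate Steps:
u(b) = -4 + √b*(52/63 - b/63) (u(b) = -4 + ((-52 + b)/(-4 - 59))*√b = -4 + ((-52 + b)/(-63))*√b = -4 + ((-52 + b)*(-1/63))*√b = -4 + (52/63 - b/63)*√b = -4 + √b*(52/63 - b/63))
k = -27690
k + u(D(-5, 0)) = -27690 + (-4 - 0^(3/2)/63 + 52*√0/63) = -27690 + (-4 - 1/63*0 + (52/63)*0) = -27690 + (-4 + 0 + 0) = -27690 - 4 = -27694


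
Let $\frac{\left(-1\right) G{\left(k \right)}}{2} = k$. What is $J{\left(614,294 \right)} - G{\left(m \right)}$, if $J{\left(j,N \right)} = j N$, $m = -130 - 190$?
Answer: $179876$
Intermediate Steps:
$m = -320$
$G{\left(k \right)} = - 2 k$
$J{\left(j,N \right)} = N j$
$J{\left(614,294 \right)} - G{\left(m \right)} = 294 \cdot 614 - \left(-2\right) \left(-320\right) = 180516 - 640 = 179876$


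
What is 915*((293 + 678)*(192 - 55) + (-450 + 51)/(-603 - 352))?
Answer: 23248536672/191 ≈ 1.2172e+8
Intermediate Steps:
915*((293 + 678)*(192 - 55) + (-450 + 51)/(-603 - 352)) = 915*(971*137 - 399/(-955)) = 915*(133027 - 399*(-1/955)) = 915*(133027 + 399/955) = 915*(127041184/955) = 23248536672/191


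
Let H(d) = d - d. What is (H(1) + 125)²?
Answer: 15625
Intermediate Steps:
H(d) = 0
(H(1) + 125)² = (0 + 125)² = 125² = 15625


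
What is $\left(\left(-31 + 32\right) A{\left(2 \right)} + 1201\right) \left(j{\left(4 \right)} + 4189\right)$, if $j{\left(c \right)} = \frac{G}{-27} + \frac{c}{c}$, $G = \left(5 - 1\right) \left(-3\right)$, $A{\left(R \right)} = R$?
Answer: $\frac{15123314}{3} \approx 5.0411 \cdot 10^{6}$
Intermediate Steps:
$G = -12$ ($G = 4 \left(-3\right) = -12$)
$j{\left(c \right)} = \frac{13}{9}$ ($j{\left(c \right)} = - \frac{12}{-27} + \frac{c}{c} = \left(-12\right) \left(- \frac{1}{27}\right) + 1 = \frac{4}{9} + 1 = \frac{13}{9}$)
$\left(\left(-31 + 32\right) A{\left(2 \right)} + 1201\right) \left(j{\left(4 \right)} + 4189\right) = \left(\left(-31 + 32\right) 2 + 1201\right) \left(\frac{13}{9} + 4189\right) = \left(1 \cdot 2 + 1201\right) \frac{37714}{9} = \left(2 + 1201\right) \frac{37714}{9} = 1203 \cdot \frac{37714}{9} = \frac{15123314}{3}$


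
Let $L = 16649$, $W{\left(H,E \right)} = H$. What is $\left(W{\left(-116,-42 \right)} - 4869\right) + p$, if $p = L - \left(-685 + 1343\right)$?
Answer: $11006$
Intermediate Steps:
$p = 15991$ ($p = 16649 - \left(-685 + 1343\right) = 16649 - 658 = 15991$)
$\left(W{\left(-116,-42 \right)} - 4869\right) + p = \left(-116 - 4869\right) + 15991 = -4985 + 15991 = 11006$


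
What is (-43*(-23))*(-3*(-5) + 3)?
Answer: 17802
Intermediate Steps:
(-43*(-23))*(-3*(-5) + 3) = 989*(15 + 3) = 989*18 = 17802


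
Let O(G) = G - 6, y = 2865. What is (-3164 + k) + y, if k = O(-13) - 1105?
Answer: -1423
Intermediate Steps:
O(G) = -6 + G
k = -1124 (k = (-6 - 13) - 1105 = -19 - 1105 = -1124)
(-3164 + k) + y = (-3164 - 1124) + 2865 = -4288 + 2865 = -1423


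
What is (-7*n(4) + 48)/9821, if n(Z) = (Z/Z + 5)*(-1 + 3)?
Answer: -36/9821 ≈ -0.0036656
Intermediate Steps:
n(Z) = 12 (n(Z) = (1 + 5)*2 = 6*2 = 12)
(-7*n(4) + 48)/9821 = (-7*12 + 48)/9821 = (-84 + 48)*(1/9821) = -36*1/9821 = -36/9821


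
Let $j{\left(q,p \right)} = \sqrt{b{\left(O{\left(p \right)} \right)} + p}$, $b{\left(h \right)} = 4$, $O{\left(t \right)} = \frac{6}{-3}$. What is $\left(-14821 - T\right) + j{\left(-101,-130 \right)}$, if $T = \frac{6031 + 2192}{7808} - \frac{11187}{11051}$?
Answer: $- \frac{1278851413045}{86286208} + 3 i \sqrt{14} \approx -14821.0 + 11.225 i$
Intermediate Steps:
$O{\left(t \right)} = -2$ ($O{\left(t \right)} = 6 \left(- \frac{1}{3}\right) = -2$)
$j{\left(q,p \right)} = \sqrt{4 + p}$
$T = \frac{3524277}{86286208}$ ($T = 8223 \cdot \frac{1}{7808} - \frac{11187}{11051} = \frac{8223}{7808} - \frac{11187}{11051} = \frac{3524277}{86286208} \approx 0.040844$)
$\left(-14821 - T\right) + j{\left(-101,-130 \right)} = \left(-14821 - \frac{3524277}{86286208}\right) + \sqrt{4 - 130} = \left(-14821 - \frac{3524277}{86286208}\right) + \sqrt{-126} = - \frac{1278851413045}{86286208} + 3 i \sqrt{14}$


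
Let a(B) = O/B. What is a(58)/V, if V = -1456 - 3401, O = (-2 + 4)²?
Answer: -2/140853 ≈ -1.4199e-5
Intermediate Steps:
O = 4 (O = 2² = 4)
V = -4857
a(B) = 4/B
a(58)/V = (4/58)/(-4857) = (4*(1/58))*(-1/4857) = (2/29)*(-1/4857) = -2/140853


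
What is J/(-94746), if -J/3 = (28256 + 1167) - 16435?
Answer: 6494/15791 ≈ 0.41125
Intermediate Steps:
J = -38964 (J = -3*((28256 + 1167) - 16435) = -3*(29423 - 16435) = -3*12988 = -38964)
J/(-94746) = -38964/(-94746) = -38964*(-1/94746) = 6494/15791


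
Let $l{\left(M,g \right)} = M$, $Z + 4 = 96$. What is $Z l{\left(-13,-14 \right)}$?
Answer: $-1196$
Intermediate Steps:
$Z = 92$ ($Z = -4 + 96 = 92$)
$Z l{\left(-13,-14 \right)} = 92 \left(-13\right) = -1196$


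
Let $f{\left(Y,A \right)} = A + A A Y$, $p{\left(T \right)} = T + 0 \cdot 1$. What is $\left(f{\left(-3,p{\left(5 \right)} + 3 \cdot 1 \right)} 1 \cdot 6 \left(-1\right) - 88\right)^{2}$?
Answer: $1032256$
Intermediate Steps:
$p{\left(T \right)} = T$ ($p{\left(T \right)} = T + 0 = T$)
$f{\left(Y,A \right)} = A + Y A^{2}$
$\left(f{\left(-3,p{\left(5 \right)} + 3 \cdot 1 \right)} 1 \cdot 6 \left(-1\right) - 88\right)^{2} = \left(\left(5 + 3 \cdot 1\right) \left(1 + \left(5 + 3 \cdot 1\right) \left(-3\right)\right) 1 \cdot 6 \left(-1\right) - 88\right)^{2} = \left(\left(5 + 3\right) \left(1 + \left(5 + 3\right) \left(-3\right)\right) 6 \left(-1\right) - 88\right)^{2} = \left(8 \left(1 + 8 \left(-3\right)\right) \left(-6\right) - 88\right)^{2} = \left(8 \left(1 - 24\right) \left(-6\right) - 88\right)^{2} = \left(8 \left(-23\right) \left(-6\right) - 88\right)^{2} = \left(\left(-184\right) \left(-6\right) - 88\right)^{2} = \left(1104 - 88\right)^{2} = 1016^{2} = 1032256$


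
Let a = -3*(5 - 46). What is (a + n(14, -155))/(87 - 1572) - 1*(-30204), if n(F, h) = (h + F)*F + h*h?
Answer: 44830766/1485 ≈ 30189.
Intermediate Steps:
n(F, h) = h**2 + F*(F + h) (n(F, h) = (F + h)*F + h**2 = F*(F + h) + h**2 = h**2 + F*(F + h))
a = 123 (a = -3*(-41) = 123)
(a + n(14, -155))/(87 - 1572) - 1*(-30204) = (123 + (14**2 + (-155)**2 + 14*(-155)))/(87 - 1572) - 1*(-30204) = (123 + (196 + 24025 - 2170))/(-1485) + 30204 = (123 + 22051)*(-1/1485) + 30204 = 22174*(-1/1485) + 30204 = -22174/1485 + 30204 = 44830766/1485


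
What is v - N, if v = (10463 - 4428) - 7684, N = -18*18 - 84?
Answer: -1241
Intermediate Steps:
N = -408 (N = -324 - 84 = -408)
v = -1649 (v = 6035 - 7684 = -1649)
v - N = -1649 - 1*(-408) = -1649 + 408 = -1241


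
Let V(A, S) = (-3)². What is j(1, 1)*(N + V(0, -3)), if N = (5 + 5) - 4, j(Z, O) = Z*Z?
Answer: 15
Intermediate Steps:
V(A, S) = 9
j(Z, O) = Z²
N = 6 (N = 10 - 4 = 6)
j(1, 1)*(N + V(0, -3)) = 1²*(6 + 9) = 1*15 = 15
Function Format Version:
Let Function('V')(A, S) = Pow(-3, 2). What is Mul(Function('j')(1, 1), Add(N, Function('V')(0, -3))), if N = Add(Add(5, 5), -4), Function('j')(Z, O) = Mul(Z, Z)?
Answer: 15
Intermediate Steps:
Function('V')(A, S) = 9
Function('j')(Z, O) = Pow(Z, 2)
N = 6 (N = Add(10, -4) = 6)
Mul(Function('j')(1, 1), Add(N, Function('V')(0, -3))) = Mul(Pow(1, 2), Add(6, 9)) = Mul(1, 15) = 15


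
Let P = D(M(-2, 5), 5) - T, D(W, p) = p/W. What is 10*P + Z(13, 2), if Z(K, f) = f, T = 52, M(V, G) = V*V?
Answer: -1011/2 ≈ -505.50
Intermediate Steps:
M(V, G) = V²
P = -203/4 (P = 5/((-2)²) - 1*52 = 5/4 - 52 = -203/4 ≈ -50.750)
10*P + Z(13, 2) = 10*(-203/4) + 2 = -1015/2 + 2 = -1011/2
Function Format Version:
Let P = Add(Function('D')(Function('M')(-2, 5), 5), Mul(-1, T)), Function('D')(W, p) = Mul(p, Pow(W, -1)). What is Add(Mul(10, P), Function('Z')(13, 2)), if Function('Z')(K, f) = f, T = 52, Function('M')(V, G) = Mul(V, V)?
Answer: Rational(-1011, 2) ≈ -505.50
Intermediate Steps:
Function('M')(V, G) = Pow(V, 2)
P = Rational(-203, 4) (P = Add(Mul(5, Pow(Pow(-2, 2), -1)), Mul(-1, 52)) = Add(Mul(5, Pow(4, -1)), -52) = Add(Mul(5, Rational(1, 4)), -52) = Add(Rational(5, 4), -52) = Rational(-203, 4) ≈ -50.750)
Add(Mul(10, P), Function('Z')(13, 2)) = Add(Mul(10, Rational(-203, 4)), 2) = Add(Rational(-1015, 2), 2) = Rational(-1011, 2)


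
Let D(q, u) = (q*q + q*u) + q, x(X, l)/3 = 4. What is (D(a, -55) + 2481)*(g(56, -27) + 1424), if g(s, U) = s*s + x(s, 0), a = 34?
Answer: 8234172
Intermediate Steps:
x(X, l) = 12 (x(X, l) = 3*4 = 12)
D(q, u) = q + q² + q*u (D(q, u) = (q² + q*u) + q = q + q² + q*u)
g(s, U) = 12 + s² (g(s, U) = s*s + 12 = s² + 12 = 12 + s²)
(D(a, -55) + 2481)*(g(56, -27) + 1424) = (34*(1 + 34 - 55) + 2481)*((12 + 56²) + 1424) = (34*(-20) + 2481)*((12 + 3136) + 1424) = (-680 + 2481)*(3148 + 1424) = 1801*4572 = 8234172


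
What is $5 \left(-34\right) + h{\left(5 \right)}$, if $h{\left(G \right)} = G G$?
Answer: $-145$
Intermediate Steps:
$h{\left(G \right)} = G^{2}$
$5 \left(-34\right) + h{\left(5 \right)} = 5 \left(-34\right) + 5^{2} = -170 + 25 = -145$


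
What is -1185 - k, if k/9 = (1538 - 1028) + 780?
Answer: -12795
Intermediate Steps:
k = 11610 (k = 9*((1538 - 1028) + 780) = 9*(510 + 780) = 9*1290 = 11610)
-1185 - k = -1185 - 1*11610 = -1185 - 11610 = -12795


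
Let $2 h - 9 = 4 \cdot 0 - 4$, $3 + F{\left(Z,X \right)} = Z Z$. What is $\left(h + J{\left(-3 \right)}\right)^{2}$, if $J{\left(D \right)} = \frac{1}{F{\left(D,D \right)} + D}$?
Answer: $\frac{289}{36} \approx 8.0278$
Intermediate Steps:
$F{\left(Z,X \right)} = -3 + Z^{2}$ ($F{\left(Z,X \right)} = -3 + Z Z = -3 + Z^{2}$)
$J{\left(D \right)} = \frac{1}{-3 + D + D^{2}}$ ($J{\left(D \right)} = \frac{1}{\left(-3 + D^{2}\right) + D} = \frac{1}{-3 + D + D^{2}}$)
$h = \frac{5}{2}$ ($h = \frac{9}{2} + \frac{4 \cdot 0 - 4}{2} = \frac{9}{2} + \frac{0 - 4}{2} = \frac{9}{2} + \frac{1}{2} \left(-4\right) = \frac{9}{2} - 2 = \frac{5}{2} \approx 2.5$)
$\left(h + J{\left(-3 \right)}\right)^{2} = \left(\frac{5}{2} + \frac{1}{-3 - 3 + \left(-3\right)^{2}}\right)^{2} = \left(\frac{5}{2} + \frac{1}{-3 - 3 + 9}\right)^{2} = \left(\frac{5}{2} + \frac{1}{3}\right)^{2} = \left(\frac{17}{6}\right)^{2} = \frac{289}{36}$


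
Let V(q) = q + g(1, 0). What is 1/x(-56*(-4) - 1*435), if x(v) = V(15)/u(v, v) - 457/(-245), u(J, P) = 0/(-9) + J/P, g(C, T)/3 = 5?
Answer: 245/7807 ≈ 0.031382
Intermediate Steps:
g(C, T) = 15 (g(C, T) = 3*5 = 15)
u(J, P) = J/P (u(J, P) = 0*(-⅑) + J/P = 0 + J/P = J/P)
V(q) = 15 + q (V(q) = q + 15 = 15 + q)
x(v) = 7807/245 (x(v) = (15 + 15)/((v/v)) - 457/(-245) = 30/1 - 457*(-1/245) = 30*1 + 457/245 = 30 + 457/245 = 7807/245)
1/x(-56*(-4) - 1*435) = 1/(7807/245) = 245/7807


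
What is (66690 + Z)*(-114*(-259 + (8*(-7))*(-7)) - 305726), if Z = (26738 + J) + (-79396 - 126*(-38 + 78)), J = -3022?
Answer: -1915701360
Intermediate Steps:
Z = -60720 (Z = (26738 - 3022) + (-79396 - 126*(-38 + 78)) = 23716 + (-79396 - 126*40) = 23716 + (-79396 - 1*5040) = 23716 + (-79396 - 5040) = 23716 - 84436 = -60720)
(66690 + Z)*(-114*(-259 + (8*(-7))*(-7)) - 305726) = (66690 - 60720)*(-114*(-259 + (8*(-7))*(-7)) - 305726) = 5970*(-114*(-259 - 56*(-7)) - 305726) = 5970*(-114*(-259 + 392) - 305726) = 5970*(-114*133 - 305726) = 5970*(-15162 - 305726) = 5970*(-320888) = -1915701360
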